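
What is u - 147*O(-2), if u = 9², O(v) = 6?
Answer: -801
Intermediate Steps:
u = 81
u - 147*O(-2) = 81 - 147*6 = 81 - 882 = -801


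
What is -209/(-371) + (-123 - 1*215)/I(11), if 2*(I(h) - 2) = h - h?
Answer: -62490/371 ≈ -168.44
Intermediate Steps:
I(h) = 2 (I(h) = 2 + (h - h)/2 = 2 + (½)*0 = 2 + 0 = 2)
-209/(-371) + (-123 - 1*215)/I(11) = -209/(-371) + (-123 - 1*215)/2 = -209*(-1/371) + (-123 - 215)*(½) = 209/371 - 338*½ = 209/371 - 169 = -62490/371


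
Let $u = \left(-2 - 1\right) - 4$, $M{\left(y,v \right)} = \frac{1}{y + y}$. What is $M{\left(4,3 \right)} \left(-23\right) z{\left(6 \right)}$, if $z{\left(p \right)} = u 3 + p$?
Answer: $\frac{345}{8} \approx 43.125$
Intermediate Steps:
$M{\left(y,v \right)} = \frac{1}{2 y}$
$u = -7$ ($u = -3 - 4 = -7$)
$z{\left(p \right)} = -21 + p$ ($z{\left(p \right)} = \left(-7\right) 3 + p = -21 + p$)
$M{\left(4,3 \right)} \left(-23\right) z{\left(6 \right)} = \frac{1}{2 \cdot 4} \left(-23\right) \left(-21 + 6\right) = \frac{1}{2} \cdot \frac{1}{4} \left(-23\right) \left(-15\right) = \frac{1}{8} \left(-23\right) \left(-15\right) = \left(- \frac{23}{8}\right) \left(-15\right) = \frac{345}{8}$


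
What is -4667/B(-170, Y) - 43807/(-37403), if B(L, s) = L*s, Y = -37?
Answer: 100986229/235264870 ≈ 0.42924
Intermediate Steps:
-4667/B(-170, Y) - 43807/(-37403) = -4667/((-170*(-37))) - 43807/(-37403) = -4667/6290 - 43807*(-1/37403) = -4667*1/6290 + 43807/37403 = -4667/6290 + 43807/37403 = 100986229/235264870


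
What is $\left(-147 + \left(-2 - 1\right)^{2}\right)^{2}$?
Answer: $19044$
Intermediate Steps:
$\left(-147 + \left(-2 - 1\right)^{2}\right)^{2} = \left(-147 + \left(-3\right)^{2}\right)^{2} = \left(-147 + 9\right)^{2} = \left(-138\right)^{2} = 19044$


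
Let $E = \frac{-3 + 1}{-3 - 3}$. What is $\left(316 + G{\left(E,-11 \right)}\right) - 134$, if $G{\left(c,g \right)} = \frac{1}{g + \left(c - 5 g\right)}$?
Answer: $\frac{24209}{133} \approx 182.02$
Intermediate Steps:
$E = \frac{1}{3}$ ($E = - \frac{2}{-6} = \left(-2\right) \left(- \frac{1}{6}\right) = \frac{1}{3} \approx 0.33333$)
$G{\left(c,g \right)} = \frac{1}{c - 4 g}$
$\left(316 + G{\left(E,-11 \right)}\right) - 134 = \left(316 + \frac{1}{\frac{1}{3} - -44}\right) - 134 = \left(316 + \frac{1}{\frac{1}{3} + 44}\right) - 134 = \left(316 + \frac{1}{\frac{133}{3}}\right) - 134 = \left(316 + \frac{3}{133}\right) - 134 = \frac{42031}{133} - 134 = \frac{24209}{133}$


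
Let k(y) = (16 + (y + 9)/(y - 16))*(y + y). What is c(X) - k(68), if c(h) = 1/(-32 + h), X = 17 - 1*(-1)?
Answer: -432697/182 ≈ -2377.5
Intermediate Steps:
X = 18 (X = 17 + 1 = 18)
k(y) = 2*y*(16 + (9 + y)/(-16 + y)) (k(y) = (16 + (9 + y)/(-16 + y))*(2*y) = 2*y*(16 + (9 + y)/(-16 + y)))
c(X) - k(68) = 1/(-32 + 18) - 2*68*(-247 + 17*68)/(-16 + 68) = 1/(-14) - 2*68*(-247 + 1156)/52 = -1/14 - 2*68*909/52 = -1/14 - 1*30906/13 = -1/14 - 30906/13 = -432697/182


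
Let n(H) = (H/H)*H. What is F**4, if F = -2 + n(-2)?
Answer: 256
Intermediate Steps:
n(H) = H (n(H) = 1*H = H)
F = -4 (F = -2 - 2 = -4)
F**4 = (-4)**4 = 256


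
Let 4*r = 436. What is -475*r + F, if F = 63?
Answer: -51712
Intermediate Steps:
r = 109 (r = (¼)*436 = 109)
-475*r + F = -475*109 + 63 = -51775 + 63 = -51712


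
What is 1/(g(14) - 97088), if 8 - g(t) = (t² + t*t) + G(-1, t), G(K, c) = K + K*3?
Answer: -1/97468 ≈ -1.0260e-5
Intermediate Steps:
G(K, c) = 4*K (G(K, c) = K + 3*K = 4*K)
g(t) = 12 - 2*t² (g(t) = 8 - ((t² + t*t) + 4*(-1)) = 8 - ((t² + t²) - 4) = 8 - (2*t² - 4) = 8 - (-4 + 2*t²) = 8 + (4 - 2*t²) = 12 - 2*t²)
1/(g(14) - 97088) = 1/((12 - 2*14²) - 97088) = 1/((12 - 2*196) - 97088) = 1/((12 - 392) - 97088) = 1/(-380 - 97088) = 1/(-97468) = -1/97468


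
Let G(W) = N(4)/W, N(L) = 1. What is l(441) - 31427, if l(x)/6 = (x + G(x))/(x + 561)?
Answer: -2314309787/73647 ≈ -31424.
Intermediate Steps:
G(W) = 1/W
l(x) = 6*(x + 1/x)/(561 + x) (l(x) = 6*((x + 1/x)/(x + 561)) = 6*((x + 1/x)/(561 + x)) = 6*(x + 1/x)/(561 + x))
l(441) - 31427 = 6*(1 + 441²)/(441*(561 + 441)) - 31427 = 6*(1/441)*(1 + 194481)/1002 - 31427 = 6*(1/441)*(1/1002)*194482 - 31427 = 194482/73647 - 31427 = -2314309787/73647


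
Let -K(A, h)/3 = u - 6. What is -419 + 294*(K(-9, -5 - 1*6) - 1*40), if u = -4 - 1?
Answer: -2477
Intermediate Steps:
u = -5
K(A, h) = 33 (K(A, h) = -3*(-5 - 6) = -3*(-11) = 33)
-419 + 294*(K(-9, -5 - 1*6) - 1*40) = -419 + 294*(33 - 1*40) = -419 + 294*(33 - 40) = -419 + 294*(-7) = -419 - 2058 = -2477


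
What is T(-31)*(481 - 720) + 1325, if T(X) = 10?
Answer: -1065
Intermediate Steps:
T(-31)*(481 - 720) + 1325 = 10*(481 - 720) + 1325 = 10*(-239) + 1325 = -2390 + 1325 = -1065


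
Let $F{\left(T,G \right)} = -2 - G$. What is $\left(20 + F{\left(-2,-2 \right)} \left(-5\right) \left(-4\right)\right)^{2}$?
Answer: $400$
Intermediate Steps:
$\left(20 + F{\left(-2,-2 \right)} \left(-5\right) \left(-4\right)\right)^{2} = \left(20 + \left(-2 - -2\right) \left(-5\right) \left(-4\right)\right)^{2} = \left(20 + \left(-2 + 2\right) \left(-5\right) \left(-4\right)\right)^{2} = \left(20 + 0 \left(-5\right) \left(-4\right)\right)^{2} = \left(20 + 0 \left(-4\right)\right)^{2} = \left(20 + 0\right)^{2} = 20^{2} = 400$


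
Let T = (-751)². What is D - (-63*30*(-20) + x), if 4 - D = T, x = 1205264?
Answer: -1807061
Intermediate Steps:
T = 564001
D = -563997 (D = 4 - 1*564001 = 4 - 564001 = -563997)
D - (-63*30*(-20) + x) = -563997 - (-63*30*(-20) + 1205264) = -563997 - (-1890*(-20) + 1205264) = -563997 - (37800 + 1205264) = -563997 - 1*1243064 = -563997 - 1243064 = -1807061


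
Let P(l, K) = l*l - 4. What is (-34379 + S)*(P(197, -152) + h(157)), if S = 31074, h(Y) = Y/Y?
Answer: -128253830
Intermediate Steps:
h(Y) = 1
P(l, K) = -4 + l² (P(l, K) = l² - 4 = -4 + l²)
(-34379 + S)*(P(197, -152) + h(157)) = (-34379 + 31074)*((-4 + 197²) + 1) = -3305*((-4 + 38809) + 1) = -3305*(38805 + 1) = -3305*38806 = -128253830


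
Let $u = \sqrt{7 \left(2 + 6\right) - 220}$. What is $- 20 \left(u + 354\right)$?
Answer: $-7080 - 40 i \sqrt{41} \approx -7080.0 - 256.13 i$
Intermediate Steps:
$u = 2 i \sqrt{41}$ ($u = \sqrt{7 \cdot 8 - 220} = \sqrt{56 - 220} = \sqrt{-164} = 2 i \sqrt{41} \approx 12.806 i$)
$- 20 \left(u + 354\right) = - 20 \left(2 i \sqrt{41} + 354\right) = - 20 \left(354 + 2 i \sqrt{41}\right) = -7080 - 40 i \sqrt{41}$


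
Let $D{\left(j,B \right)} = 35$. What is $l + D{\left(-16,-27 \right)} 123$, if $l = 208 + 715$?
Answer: $5228$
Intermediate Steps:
$l = 923$
$l + D{\left(-16,-27 \right)} 123 = 923 + 35 \cdot 123 = 923 + 4305 = 5228$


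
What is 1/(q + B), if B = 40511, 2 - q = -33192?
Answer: 1/73705 ≈ 1.3568e-5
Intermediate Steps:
q = 33194 (q = 2 - 1*(-33192) = 2 + 33192 = 33194)
1/(q + B) = 1/(33194 + 40511) = 1/73705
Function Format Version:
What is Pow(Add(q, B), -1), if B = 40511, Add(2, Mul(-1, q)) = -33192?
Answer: Rational(1, 73705) ≈ 1.3568e-5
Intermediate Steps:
q = 33194 (q = Add(2, Mul(-1, -33192)) = Add(2, 33192) = 33194)
Pow(Add(q, B), -1) = Pow(Add(33194, 40511), -1) = Pow(73705, -1) = Rational(1, 73705)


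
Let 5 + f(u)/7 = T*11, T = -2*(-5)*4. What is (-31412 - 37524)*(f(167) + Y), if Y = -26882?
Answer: 1643227432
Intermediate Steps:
T = 40 (T = 10*4 = 40)
f(u) = 3045 (f(u) = -35 + 7*(40*11) = -35 + 7*440 = -35 + 3080 = 3045)
(-31412 - 37524)*(f(167) + Y) = (-31412 - 37524)*(3045 - 26882) = -68936*(-23837) = 1643227432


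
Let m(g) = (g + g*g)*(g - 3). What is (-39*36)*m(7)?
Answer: -314496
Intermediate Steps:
m(g) = (-3 + g)*(g + g²) (m(g) = (g + g²)*(-3 + g) = (-3 + g)*(g + g²))
(-39*36)*m(7) = (-39*36)*(7*(-3 + 7² - 2*7)) = -9828*(-3 + 49 - 14) = -9828*32 = -1404*224 = -314496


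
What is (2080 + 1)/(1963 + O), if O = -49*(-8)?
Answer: 2081/2355 ≈ 0.88365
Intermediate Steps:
O = 392
(2080 + 1)/(1963 + O) = (2080 + 1)/(1963 + 392) = 2081/2355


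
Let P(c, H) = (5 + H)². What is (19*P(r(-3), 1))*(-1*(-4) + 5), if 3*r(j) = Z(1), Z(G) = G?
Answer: 6156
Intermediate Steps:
r(j) = ⅓ (r(j) = (⅓)*1 = ⅓)
(19*P(r(-3), 1))*(-1*(-4) + 5) = (19*(5 + 1)²)*(-1*(-4) + 5) = (19*6²)*(4 + 5) = (19*36)*9 = 684*9 = 6156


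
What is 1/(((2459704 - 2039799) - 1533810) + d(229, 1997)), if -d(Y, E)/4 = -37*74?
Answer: -1/1102953 ≈ -9.0666e-7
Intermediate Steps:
d(Y, E) = 10952 (d(Y, E) = -(-148)*74 = -4*(-2738) = 10952)
1/(((2459704 - 2039799) - 1533810) + d(229, 1997)) = 1/(((2459704 - 2039799) - 1533810) + 10952) = 1/((419905 - 1533810) + 10952) = 1/(-1113905 + 10952) = 1/(-1102953) = -1/1102953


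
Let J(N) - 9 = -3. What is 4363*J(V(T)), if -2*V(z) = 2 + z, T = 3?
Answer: 26178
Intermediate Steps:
V(z) = -1 - z/2 (V(z) = -(2 + z)/2 = -1 - z/2)
J(N) = 6 (J(N) = 9 - 3 = 6)
4363*J(V(T)) = 4363*6 = 26178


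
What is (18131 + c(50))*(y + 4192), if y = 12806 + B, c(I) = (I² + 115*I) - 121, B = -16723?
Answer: 7221500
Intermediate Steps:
c(I) = -121 + I² + 115*I
y = -3917 (y = 12806 - 16723 = -3917)
(18131 + c(50))*(y + 4192) = (18131 + (-121 + 50² + 115*50))*(-3917 + 4192) = (18131 + (-121 + 2500 + 5750))*275 = (18131 + 8129)*275 = 26260*275 = 7221500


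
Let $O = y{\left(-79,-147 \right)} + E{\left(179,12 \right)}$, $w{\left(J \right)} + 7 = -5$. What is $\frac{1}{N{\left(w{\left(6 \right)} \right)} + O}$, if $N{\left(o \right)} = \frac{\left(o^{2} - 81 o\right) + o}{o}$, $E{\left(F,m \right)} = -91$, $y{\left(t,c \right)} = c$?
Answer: $- \frac{1}{330} \approx -0.0030303$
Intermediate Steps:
$w{\left(J \right)} = -12$ ($w{\left(J \right)} = -7 - 5 = -12$)
$O = -238$ ($O = -147 - 91 = -238$)
$N{\left(o \right)} = \frac{o^{2} - 80 o}{o}$
$\frac{1}{N{\left(w{\left(6 \right)} \right)} + O} = \frac{1}{\left(-80 - 12\right) - 238} = \frac{1}{-92 - 238} = \frac{1}{-330} = - \frac{1}{330}$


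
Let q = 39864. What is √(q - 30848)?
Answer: 14*√46 ≈ 94.953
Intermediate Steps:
√(q - 30848) = √(39864 - 30848) = √9016 = 14*√46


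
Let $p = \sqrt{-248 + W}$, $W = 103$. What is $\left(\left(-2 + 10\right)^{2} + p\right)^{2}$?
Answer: $\left(64 + i \sqrt{145}\right)^{2} \approx 3951.0 + 1541.3 i$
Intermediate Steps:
$p = i \sqrt{145}$ ($p = \sqrt{-248 + 103} = \sqrt{-145} = i \sqrt{145} \approx 12.042 i$)
$\left(\left(-2 + 10\right)^{2} + p\right)^{2} = \left(\left(-2 + 10\right)^{2} + i \sqrt{145}\right)^{2} = \left(8^{2} + i \sqrt{145}\right)^{2} = \left(64 + i \sqrt{145}\right)^{2}$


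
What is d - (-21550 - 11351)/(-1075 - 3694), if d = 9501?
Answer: 45277368/4769 ≈ 9494.1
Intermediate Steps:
d - (-21550 - 11351)/(-1075 - 3694) = 9501 - (-21550 - 11351)/(-1075 - 3694) = 9501 - (-32901)/(-4769) = 9501 - (-32901)*(-1)/4769 = 9501 - 1*32901/4769 = 9501 - 32901/4769 = 45277368/4769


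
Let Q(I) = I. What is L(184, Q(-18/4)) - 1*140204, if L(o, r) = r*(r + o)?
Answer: -564047/4 ≈ -1.4101e+5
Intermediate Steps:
L(o, r) = r*(o + r)
L(184, Q(-18/4)) - 1*140204 = (-18/4)*(184 - 18/4) - 1*140204 = (-18*1/4)*(184 - 18*1/4) - 140204 = -9*(184 - 9/2)/2 - 140204 = -9/2*359/2 - 140204 = -3231/4 - 140204 = -564047/4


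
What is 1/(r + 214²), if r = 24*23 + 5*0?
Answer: 1/46348 ≈ 2.1576e-5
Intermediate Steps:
r = 552 (r = 552 + 0 = 552)
1/(r + 214²) = 1/(552 + 214²) = 1/(552 + 45796) = 1/46348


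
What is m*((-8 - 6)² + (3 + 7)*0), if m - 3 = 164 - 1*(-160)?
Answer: 64092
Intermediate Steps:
m = 327 (m = 3 + (164 - 1*(-160)) = 3 + (164 + 160) = 3 + 324 = 327)
m*((-8 - 6)² + (3 + 7)*0) = 327*((-8 - 6)² + (3 + 7)*0) = 327*((-14)² + 10*0) = 327*(196 + 0) = 327*196 = 64092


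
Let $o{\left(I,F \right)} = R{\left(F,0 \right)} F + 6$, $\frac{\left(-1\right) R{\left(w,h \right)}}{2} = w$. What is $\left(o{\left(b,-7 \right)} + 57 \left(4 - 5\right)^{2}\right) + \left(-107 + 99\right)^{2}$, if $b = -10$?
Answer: $29$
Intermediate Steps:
$R{\left(w,h \right)} = - 2 w$
$o{\left(I,F \right)} = 6 - 2 F^{2}$ ($o{\left(I,F \right)} = - 2 F F + 6 = - 2 F^{2} + 6 = 6 - 2 F^{2}$)
$\left(o{\left(b,-7 \right)} + 57 \left(4 - 5\right)^{2}\right) + \left(-107 + 99\right)^{2} = \left(\left(6 - 2 \left(-7\right)^{2}\right) + 57 \left(4 - 5\right)^{2}\right) + \left(-107 + 99\right)^{2} = \left(\left(6 - 98\right) + 57 \left(-1\right)^{2}\right) + \left(-8\right)^{2} = \left(\left(6 - 98\right) + 57 \cdot 1\right) + 64 = \left(-92 + 57\right) + 64 = -35 + 64 = 29$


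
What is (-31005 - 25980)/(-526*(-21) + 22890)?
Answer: -18995/11312 ≈ -1.6792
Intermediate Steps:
(-31005 - 25980)/(-526*(-21) + 22890) = -56985/(11046 + 22890) = -56985/33936 = -56985*1/33936 = -18995/11312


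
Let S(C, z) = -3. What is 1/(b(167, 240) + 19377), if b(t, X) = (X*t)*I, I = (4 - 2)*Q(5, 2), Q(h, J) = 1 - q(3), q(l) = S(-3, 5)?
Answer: 1/340017 ≈ 2.9410e-6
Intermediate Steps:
q(l) = -3
Q(h, J) = 4 (Q(h, J) = 1 - 1*(-3) = 1 + 3 = 4)
I = 8 (I = (4 - 2)*4 = 2*4 = 8)
b(t, X) = 8*X*t (b(t, X) = (X*t)*8 = 8*X*t)
1/(b(167, 240) + 19377) = 1/(8*240*167 + 19377) = 1/(320640 + 19377) = 1/340017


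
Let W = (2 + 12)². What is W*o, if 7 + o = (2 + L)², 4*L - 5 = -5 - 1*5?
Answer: -5047/4 ≈ -1261.8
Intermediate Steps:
L = -5/4 (L = 5/4 + (-5 - 1*5)/4 = 5/4 + (-5 - 5)/4 = 5/4 + (¼)*(-10) = 5/4 - 5/2 = -5/4 ≈ -1.2500)
W = 196 (W = 14² = 196)
o = -103/16 (o = -7 + (2 - 5/4)² = -7 + (¾)² = -7 + 9/16 = -103/16 ≈ -6.4375)
W*o = 196*(-103/16) = -5047/4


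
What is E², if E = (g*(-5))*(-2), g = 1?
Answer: 100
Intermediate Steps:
E = 10 (E = (1*(-5))*(-2) = -5*(-2) = 10)
E² = 10² = 100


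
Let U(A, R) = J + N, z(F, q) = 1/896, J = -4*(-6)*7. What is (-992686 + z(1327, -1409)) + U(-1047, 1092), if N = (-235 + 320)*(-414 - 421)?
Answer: -952889727/896 ≈ -1.0635e+6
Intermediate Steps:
J = 168 (J = 24*7 = 168)
N = -70975 (N = 85*(-835) = -70975)
z(F, q) = 1/896
U(A, R) = -70807 (U(A, R) = 168 - 70975 = -70807)
(-992686 + z(1327, -1409)) + U(-1047, 1092) = (-992686 + 1/896) - 70807 = -889446655/896 - 70807 = -952889727/896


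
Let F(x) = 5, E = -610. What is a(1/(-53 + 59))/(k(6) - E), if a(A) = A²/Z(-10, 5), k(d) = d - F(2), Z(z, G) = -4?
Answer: -1/87984 ≈ -1.1366e-5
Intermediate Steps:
k(d) = -5 + d (k(d) = d - 1*5 = d - 5 = -5 + d)
a(A) = -A²/4 (a(A) = A²/(-4) = A²*(-¼) = -A²/4)
a(1/(-53 + 59))/(k(6) - E) = (-1/(4*(-53 + 59)²))/((-5 + 6) - 1*(-610)) = (-(1/6)²/4)/(1 + 610) = -(⅙)²/4/611 = -¼*1/36*(1/611) = -1/144*1/611 = -1/87984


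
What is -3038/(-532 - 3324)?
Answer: 1519/1928 ≈ 0.78786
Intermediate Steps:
-3038/(-532 - 3324) = -3038/(-3856) = -3038*(-1/3856) = 1519/1928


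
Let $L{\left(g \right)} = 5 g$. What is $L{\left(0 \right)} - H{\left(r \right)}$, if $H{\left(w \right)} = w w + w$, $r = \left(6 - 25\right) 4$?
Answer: $-5700$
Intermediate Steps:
$r = -76$ ($r = \left(6 - 25\right) 4 = \left(-19\right) 4 = -76$)
$H{\left(w \right)} = w + w^{2}$ ($H{\left(w \right)} = w^{2} + w = w + w^{2}$)
$L{\left(0 \right)} - H{\left(r \right)} = 5 \cdot 0 - - 76 \left(1 - 76\right) = 0 - \left(-76\right) \left(-75\right) = 0 - 5700 = -5700$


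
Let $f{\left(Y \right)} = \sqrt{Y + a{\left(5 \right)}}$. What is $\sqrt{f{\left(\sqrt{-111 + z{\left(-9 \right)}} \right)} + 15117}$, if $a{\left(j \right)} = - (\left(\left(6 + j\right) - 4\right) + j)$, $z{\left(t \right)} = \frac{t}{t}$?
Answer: $\sqrt{15117 + \sqrt{-12 + i \sqrt{110}}} \approx 122.96 + 0.015 i$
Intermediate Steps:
$z{\left(t \right)} = 1$
$a{\left(j \right)} = -2 - 2 j$ ($a{\left(j \right)} = - (\left(2 + j\right) + j) = - (2 + 2 j) = -2 - 2 j$)
$f{\left(Y \right)} = \sqrt{-12 + Y}$ ($f{\left(Y \right)} = \sqrt{Y - 12} = \sqrt{-12 + Y}$)
$\sqrt{f{\left(\sqrt{-111 + z{\left(-9 \right)}} \right)} + 15117} = \sqrt{\sqrt{-12 + \sqrt{-111 + 1}} + 15117} = \sqrt{\sqrt{-12 + \sqrt{-110}} + 15117} = \sqrt{\sqrt{-12 + i \sqrt{110}} + 15117} = \sqrt{15117 + \sqrt{-12 + i \sqrt{110}}}$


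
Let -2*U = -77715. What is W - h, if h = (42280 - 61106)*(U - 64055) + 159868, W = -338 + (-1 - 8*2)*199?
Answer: -474531724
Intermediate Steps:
U = 77715/2 (U = -½*(-77715) = 77715/2 ≈ 38858.)
W = -3721 (W = -338 + (-1 - 16)*199 = -338 - 17*199 = -338 - 3383 = -3721)
h = 474528003 (h = (42280 - 61106)*(77715/2 - 64055) + 159868 = -18826*(-50395/2) + 159868 = 474368135 + 159868 = 474528003)
W - h = -3721 - 1*474528003 = -3721 - 474528003 = -474531724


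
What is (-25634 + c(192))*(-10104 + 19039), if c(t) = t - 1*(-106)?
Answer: -226377160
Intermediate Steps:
c(t) = 106 + t (c(t) = t + 106 = 106 + t)
(-25634 + c(192))*(-10104 + 19039) = (-25634 + (106 + 192))*(-10104 + 19039) = (-25634 + 298)*8935 = -25336*8935 = -226377160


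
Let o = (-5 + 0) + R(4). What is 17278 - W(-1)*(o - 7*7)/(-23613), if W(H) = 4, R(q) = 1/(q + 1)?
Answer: 2039925994/118065 ≈ 17278.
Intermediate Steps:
R(q) = 1/(1 + q)
o = -24/5 (o = (-5 + 0) + 1/(1 + 4) = -5 + 1/5 = -5 + ⅕ = -24/5 ≈ -4.8000)
17278 - W(-1)*(o - 7*7)/(-23613) = 17278 - 4*(-24/5 - 7*7)/(-23613) = 17278 - 4*(-24/5 - 49)*(-1)/23613 = 17278 - 4*(-269/5)*(-1)/23613 = 17278 - (-1076)*(-1)/(5*23613) = 17278 - 1*1076/118065 = 17278 - 1076/118065 = 2039925994/118065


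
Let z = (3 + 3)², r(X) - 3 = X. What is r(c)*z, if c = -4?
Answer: -36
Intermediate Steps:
r(X) = 3 + X
z = 36 (z = 6² = 36)
r(c)*z = (3 - 4)*36 = -1*36 = -36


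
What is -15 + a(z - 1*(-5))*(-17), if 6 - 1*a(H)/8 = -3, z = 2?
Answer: -1239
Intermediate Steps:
a(H) = 72 (a(H) = 48 - 8*(-3) = 48 + 24 = 72)
-15 + a(z - 1*(-5))*(-17) = -15 + 72*(-17) = -15 - 1224 = -1239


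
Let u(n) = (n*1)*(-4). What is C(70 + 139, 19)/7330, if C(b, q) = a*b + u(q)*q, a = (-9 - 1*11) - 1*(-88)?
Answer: 6384/3665 ≈ 1.7419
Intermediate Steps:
a = 68 (a = (-9 - 11) + 88 = -20 + 88 = 68)
u(n) = -4*n (u(n) = n*(-4) = -4*n)
C(b, q) = -4*q² + 68*b (C(b, q) = 68*b + (-4*q)*q = 68*b - 4*q² = -4*q² + 68*b)
C(70 + 139, 19)/7330 = (-4*19² + 68*(70 + 139))/7330 = (-4*361 + 68*209)*(1/7330) = (-1444 + 14212)*(1/7330) = 12768*(1/7330) = 6384/3665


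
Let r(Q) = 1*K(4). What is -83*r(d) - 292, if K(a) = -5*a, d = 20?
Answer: 1368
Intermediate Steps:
r(Q) = -20 (r(Q) = 1*(-5*4) = 1*(-20) = -20)
-83*r(d) - 292 = -83*(-20) - 292 = 1660 - 292 = 1368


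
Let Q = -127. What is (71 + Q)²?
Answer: 3136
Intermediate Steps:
(71 + Q)² = (71 - 127)² = (-56)² = 3136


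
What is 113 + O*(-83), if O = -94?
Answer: 7915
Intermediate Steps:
113 + O*(-83) = 113 - 94*(-83) = 113 + 7802 = 7915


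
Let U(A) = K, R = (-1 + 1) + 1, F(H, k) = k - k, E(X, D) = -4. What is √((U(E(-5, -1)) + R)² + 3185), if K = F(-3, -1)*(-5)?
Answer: 3*√354 ≈ 56.445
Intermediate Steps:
F(H, k) = 0
R = 1 (R = 0 + 1 = 1)
K = 0 (K = 0*(-5) = 0)
U(A) = 0
√((U(E(-5, -1)) + R)² + 3185) = √((0 + 1)² + 3185) = √(1² + 3185) = √(1 + 3185) = √3186 = 3*√354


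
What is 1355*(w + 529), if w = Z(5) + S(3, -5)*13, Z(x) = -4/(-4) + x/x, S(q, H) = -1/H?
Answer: 723028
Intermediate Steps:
Z(x) = 2 (Z(x) = -4*(-1/4) + 1 = 1 + 1 = 2)
w = 23/5 (w = 2 - 1/(-5)*13 = 2 - 1*(-1/5)*13 = 2 + (1/5)*13 = 2 + 13/5 = 23/5 ≈ 4.6000)
1355*(w + 529) = 1355*(23/5 + 529) = 1355*(2668/5) = 723028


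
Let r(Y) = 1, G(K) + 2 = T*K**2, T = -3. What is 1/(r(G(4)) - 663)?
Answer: -1/662 ≈ -0.0015106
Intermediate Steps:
G(K) = -2 - 3*K**2
1/(r(G(4)) - 663) = 1/(1 - 663) = 1/(-662) = -1/662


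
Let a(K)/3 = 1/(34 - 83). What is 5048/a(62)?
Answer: -247352/3 ≈ -82451.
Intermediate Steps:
a(K) = -3/49 (a(K) = 3/(34 - 83) = 3/(-49) = 3*(-1/49) = -3/49)
5048/a(62) = 5048/(-3/49) = 5048*(-49/3) = -247352/3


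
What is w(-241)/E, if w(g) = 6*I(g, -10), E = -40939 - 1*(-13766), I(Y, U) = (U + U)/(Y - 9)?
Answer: -12/679325 ≈ -1.7665e-5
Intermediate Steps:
I(Y, U) = 2*U/(-9 + Y) (I(Y, U) = (2*U)/(-9 + Y) = 2*U/(-9 + Y))
E = -27173 (E = -40939 + 13766 = -27173)
w(g) = -120/(-9 + g) (w(g) = 6*(2*(-10)/(-9 + g)) = 6*(-20/(-9 + g)) = -120/(-9 + g))
w(-241)/E = -120/(-9 - 241)/(-27173) = -120/(-250)*(-1/27173) = -120*(-1/250)*(-1/27173) = (12/25)*(-1/27173) = -12/679325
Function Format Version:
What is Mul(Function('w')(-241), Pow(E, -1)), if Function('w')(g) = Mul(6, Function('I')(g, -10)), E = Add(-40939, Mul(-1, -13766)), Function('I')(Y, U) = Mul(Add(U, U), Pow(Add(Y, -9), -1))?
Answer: Rational(-12, 679325) ≈ -1.7665e-5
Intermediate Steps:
Function('I')(Y, U) = Mul(2, U, Pow(Add(-9, Y), -1)) (Function('I')(Y, U) = Mul(Mul(2, U), Pow(Add(-9, Y), -1)) = Mul(2, U, Pow(Add(-9, Y), -1)))
E = -27173 (E = Add(-40939, 13766) = -27173)
Function('w')(g) = Mul(-120, Pow(Add(-9, g), -1)) (Function('w')(g) = Mul(6, Mul(2, -10, Pow(Add(-9, g), -1))) = Mul(6, Mul(-20, Pow(Add(-9, g), -1))) = Mul(-120, Pow(Add(-9, g), -1)))
Mul(Function('w')(-241), Pow(E, -1)) = Mul(Mul(-120, Pow(Add(-9, -241), -1)), Pow(-27173, -1)) = Mul(Mul(-120, Pow(-250, -1)), Rational(-1, 27173)) = Mul(Mul(-120, Rational(-1, 250)), Rational(-1, 27173)) = Mul(Rational(12, 25), Rational(-1, 27173)) = Rational(-12, 679325)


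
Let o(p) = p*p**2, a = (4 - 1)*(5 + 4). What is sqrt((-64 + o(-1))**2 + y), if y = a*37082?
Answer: sqrt(1005439) ≈ 1002.7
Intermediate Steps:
a = 27 (a = 3*9 = 27)
y = 1001214 (y = 27*37082 = 1001214)
o(p) = p**3
sqrt((-64 + o(-1))**2 + y) = sqrt((-64 + (-1)**3)**2 + 1001214) = sqrt((-64 - 1)**2 + 1001214) = sqrt((-65)**2 + 1001214) = sqrt(4225 + 1001214) = sqrt(1005439)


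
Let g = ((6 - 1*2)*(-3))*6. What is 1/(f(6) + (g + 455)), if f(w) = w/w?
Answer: 1/384 ≈ 0.0026042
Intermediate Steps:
f(w) = 1
g = -72 (g = ((6 - 2)*(-3))*6 = (4*(-3))*6 = -12*6 = -72)
1/(f(6) + (g + 455)) = 1/(1 + (-72 + 455)) = 1/(1 + 383) = 1/384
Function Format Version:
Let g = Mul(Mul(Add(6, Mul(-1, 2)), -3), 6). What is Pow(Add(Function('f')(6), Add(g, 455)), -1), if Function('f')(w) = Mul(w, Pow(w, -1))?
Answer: Rational(1, 384) ≈ 0.0026042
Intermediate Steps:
Function('f')(w) = 1
g = -72 (g = Mul(Mul(Add(6, -2), -3), 6) = Mul(Mul(4, -3), 6) = Mul(-12, 6) = -72)
Pow(Add(Function('f')(6), Add(g, 455)), -1) = Pow(Add(1, Add(-72, 455)), -1) = Pow(Add(1, 383), -1) = Pow(384, -1) = Rational(1, 384)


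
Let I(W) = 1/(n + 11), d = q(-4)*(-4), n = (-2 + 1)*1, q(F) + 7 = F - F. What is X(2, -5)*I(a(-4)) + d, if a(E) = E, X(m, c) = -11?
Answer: 269/10 ≈ 26.900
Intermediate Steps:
q(F) = -7 (q(F) = -7 + (F - F) = -7 + 0 = -7)
n = -1 (n = -1*1 = -1)
d = 28 (d = -7*(-4) = 28)
I(W) = 1/10 (I(W) = 1/(-1 + 11) = 1/10)
X(2, -5)*I(a(-4)) + d = -11*1/10 + 28 = -11/10 + 28 = 269/10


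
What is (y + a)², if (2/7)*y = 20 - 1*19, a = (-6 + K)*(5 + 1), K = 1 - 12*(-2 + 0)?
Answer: 55225/4 ≈ 13806.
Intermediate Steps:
K = 25 (K = 1 - 12*(-2) = 1 - 2*(-12) = 1 + 24 = 25)
a = 114 (a = (-6 + 25)*(5 + 1) = 19*6 = 114)
y = 7/2 (y = 7*(20 - 1*19)/2 = 7*(20 - 19)/2 = (7/2)*1 = 7/2 ≈ 3.5000)
(y + a)² = (7/2 + 114)² = (235/2)² = 55225/4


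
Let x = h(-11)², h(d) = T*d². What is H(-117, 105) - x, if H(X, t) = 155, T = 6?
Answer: -526921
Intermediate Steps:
h(d) = 6*d²
x = 527076 (x = (6*(-11)²)² = (6*121)² = 726² = 527076)
H(-117, 105) - x = 155 - 1*527076 = 155 - 527076 = -526921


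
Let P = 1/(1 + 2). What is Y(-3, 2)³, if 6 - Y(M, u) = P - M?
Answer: 512/27 ≈ 18.963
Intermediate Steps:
P = ⅓ (P = 1/3 = ⅓ ≈ 0.33333)
Y(M, u) = 17/3 + M (Y(M, u) = 6 - (⅓ - M) = 6 + (-⅓ + M) = 17/3 + M)
Y(-3, 2)³ = (17/3 - 3)³ = (8/3)³ = 512/27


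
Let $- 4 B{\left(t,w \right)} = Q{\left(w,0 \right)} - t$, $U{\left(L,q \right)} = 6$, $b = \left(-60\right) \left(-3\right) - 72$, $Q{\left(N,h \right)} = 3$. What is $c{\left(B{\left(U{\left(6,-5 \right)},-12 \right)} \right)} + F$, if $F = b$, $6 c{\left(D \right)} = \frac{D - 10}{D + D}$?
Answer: $\frac{3851}{36} \approx 106.97$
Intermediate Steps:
$b = 108$ ($b = 180 - 72 = 108$)
$B{\left(t,w \right)} = - \frac{3}{4} + \frac{t}{4}$ ($B{\left(t,w \right)} = - \frac{3 - t}{4} = - \frac{3}{4} + \frac{t}{4}$)
$c{\left(D \right)} = \frac{-10 + D}{12 D}$ ($c{\left(D \right)} = \frac{\left(D - 10\right) \frac{1}{D + D}}{6} = \frac{\left(-10 + D\right) \frac{1}{2 D}}{6} = \frac{\frac{1}{2} \frac{1}{D} \left(-10 + D\right)}{6} = \frac{-10 + D}{12 D}$)
$F = 108$
$c{\left(B{\left(U{\left(6,-5 \right)},-12 \right)} \right)} + F = \frac{-10 + \left(- \frac{3}{4} + \frac{1}{4} \cdot 6\right)}{12 \left(- \frac{3}{4} + \frac{1}{4} \cdot 6\right)} + 108 = \frac{-10 + \left(- \frac{3}{4} + \frac{3}{2}\right)}{12 \left(- \frac{3}{4} + \frac{3}{2}\right)} + 108 = \frac{-10 + \frac{3}{4}}{12 \cdot \frac{3}{4}} + 108 = \frac{1}{12} \cdot \frac{4}{3} \left(- \frac{37}{4}\right) + 108 = - \frac{37}{36} + 108 = \frac{3851}{36}$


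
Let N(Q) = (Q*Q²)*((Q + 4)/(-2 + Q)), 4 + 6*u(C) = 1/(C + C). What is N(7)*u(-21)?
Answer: -91091/180 ≈ -506.06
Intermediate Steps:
u(C) = -⅔ + 1/(12*C) (u(C) = -⅔ + 1/(6*(C + C)) = -⅔ + 1/(6*((2*C))) = -⅔ + (1/(2*C))/6 = -⅔ + 1/(12*C))
N(Q) = Q³*(4 + Q)/(-2 + Q) (N(Q) = Q³*((4 + Q)/(-2 + Q)) = Q³*(4 + Q)/(-2 + Q))
N(7)*u(-21) = (7³*(4 + 7)/(-2 + 7))*((1/12)*(1 - 8*(-21))/(-21)) = (343*11/5)*((1/12)*(-1/21)*(1 + 168)) = (343*(⅕)*11)*((1/12)*(-1/21)*169) = (3773/5)*(-169/252) = -91091/180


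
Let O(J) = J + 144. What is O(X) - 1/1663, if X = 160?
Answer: 505551/1663 ≈ 304.00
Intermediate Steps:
O(J) = 144 + J
O(X) - 1/1663 = (144 + 160) - 1/1663 = 304 - 1*1/1663 = 304 - 1/1663 = 505551/1663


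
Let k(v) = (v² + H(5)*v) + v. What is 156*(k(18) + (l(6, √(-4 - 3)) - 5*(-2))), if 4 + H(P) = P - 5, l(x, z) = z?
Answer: 43680 + 156*I*√7 ≈ 43680.0 + 412.74*I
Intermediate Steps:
H(P) = -9 + P (H(P) = -4 + (P - 5) = -4 + (-5 + P) = -9 + P)
k(v) = v² - 3*v (k(v) = (v² + (-9 + 5)*v) + v = (v² - 4*v) + v = v² - 3*v)
156*(k(18) + (l(6, √(-4 - 3)) - 5*(-2))) = 156*(18*(-3 + 18) + (√(-4 - 3) - 5*(-2))) = 156*(18*15 + (√(-7) + 10)) = 156*(270 + (I*√7 + 10)) = 156*(270 + (10 + I*√7)) = 156*(280 + I*√7) = 43680 + 156*I*√7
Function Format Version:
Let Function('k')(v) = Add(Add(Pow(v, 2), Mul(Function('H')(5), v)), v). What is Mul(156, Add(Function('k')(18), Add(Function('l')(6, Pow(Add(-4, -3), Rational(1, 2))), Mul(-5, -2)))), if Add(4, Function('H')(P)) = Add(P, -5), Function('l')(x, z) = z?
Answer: Add(43680, Mul(156, I, Pow(7, Rational(1, 2)))) ≈ Add(43680., Mul(412.74, I))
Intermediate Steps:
Function('H')(P) = Add(-9, P) (Function('H')(P) = Add(-4, Add(P, -5)) = Add(-4, Add(-5, P)) = Add(-9, P))
Function('k')(v) = Add(Pow(v, 2), Mul(-3, v)) (Function('k')(v) = Add(Add(Pow(v, 2), Mul(Add(-9, 5), v)), v) = Add(Add(Pow(v, 2), Mul(-4, v)), v) = Add(Pow(v, 2), Mul(-3, v)))
Mul(156, Add(Function('k')(18), Add(Function('l')(6, Pow(Add(-4, -3), Rational(1, 2))), Mul(-5, -2)))) = Mul(156, Add(Mul(18, Add(-3, 18)), Add(Pow(Add(-4, -3), Rational(1, 2)), Mul(-5, -2)))) = Mul(156, Add(Mul(18, 15), Add(Pow(-7, Rational(1, 2)), 10))) = Mul(156, Add(270, Add(Mul(I, Pow(7, Rational(1, 2))), 10))) = Mul(156, Add(270, Add(10, Mul(I, Pow(7, Rational(1, 2)))))) = Mul(156, Add(280, Mul(I, Pow(7, Rational(1, 2))))) = Add(43680, Mul(156, I, Pow(7, Rational(1, 2))))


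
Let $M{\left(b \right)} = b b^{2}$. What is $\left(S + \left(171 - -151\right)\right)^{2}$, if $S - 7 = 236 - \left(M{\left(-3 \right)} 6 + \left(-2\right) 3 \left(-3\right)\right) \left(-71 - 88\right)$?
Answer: $498673561$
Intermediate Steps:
$M{\left(b \right)} = b^{3}$
$S = -22653$ ($S = 7 + \left(236 - \left(\left(-3\right)^{3} \cdot 6 + \left(-2\right) 3 \left(-3\right)\right) \left(-71 - 88\right)\right) = 7 + \left(236 - \left(\left(-27\right) 6 - -18\right) \left(-159\right)\right) = 7 + \left(236 - \left(-162 + 18\right) \left(-159\right)\right) = 7 + \left(236 - \left(-144\right) \left(-159\right)\right) = 7 + \left(236 - 22896\right) = 7 - 22660 = -22653$)
$\left(S + \left(171 - -151\right)\right)^{2} = \left(-22653 + \left(171 - -151\right)\right)^{2} = \left(-22653 + \left(171 + 151\right)\right)^{2} = \left(-22653 + 322\right)^{2} = \left(-22331\right)^{2} = 498673561$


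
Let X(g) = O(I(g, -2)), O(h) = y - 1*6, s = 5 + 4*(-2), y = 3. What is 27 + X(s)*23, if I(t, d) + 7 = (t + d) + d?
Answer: -42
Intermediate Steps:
s = -3 (s = 5 - 8 = -3)
I(t, d) = -7 + t + 2*d (I(t, d) = -7 + ((t + d) + d) = -7 + ((d + t) + d) = -7 + (t + 2*d) = -7 + t + 2*d)
O(h) = -3 (O(h) = 3 - 1*6 = 3 - 6 = -3)
X(g) = -3
27 + X(s)*23 = 27 - 3*23 = 27 - 69 = -42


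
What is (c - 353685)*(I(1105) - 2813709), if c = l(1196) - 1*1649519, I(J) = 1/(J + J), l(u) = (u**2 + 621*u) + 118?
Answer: -528698256393447/1105 ≈ -4.7846e+11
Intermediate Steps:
l(u) = 118 + u**2 + 621*u
I(J) = 1/(2*J)
c = 523731 (c = (118 + 1196**2 + 621*1196) - 1*1649519 = (118 + 1430416 + 742716) - 1649519 = 2173250 - 1649519 = 523731)
(c - 353685)*(I(1105) - 2813709) = (523731 - 353685)*((1/2)/1105 - 2813709) = 170046*((1/2)*(1/1105) - 2813709) = 170046*(1/2210 - 2813709) = 170046*(-6218296889/2210) = -528698256393447/1105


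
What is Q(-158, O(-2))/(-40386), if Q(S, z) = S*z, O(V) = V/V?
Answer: 79/20193 ≈ 0.0039122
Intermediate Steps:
O(V) = 1
Q(-158, O(-2))/(-40386) = -158*1/(-40386) = -158*(-1/40386) = 79/20193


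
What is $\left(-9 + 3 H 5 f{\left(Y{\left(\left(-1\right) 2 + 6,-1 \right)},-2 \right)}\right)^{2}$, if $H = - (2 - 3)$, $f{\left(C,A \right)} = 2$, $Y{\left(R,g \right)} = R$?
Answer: $441$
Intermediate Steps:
$H = 1$ ($H = - (2 - 3) = \left(-1\right) \left(-1\right) = 1$)
$\left(-9 + 3 H 5 f{\left(Y{\left(\left(-1\right) 2 + 6,-1 \right)},-2 \right)}\right)^{2} = \left(-9 + 3 \cdot 1 \cdot 5 \cdot 2\right)^{2} = \left(-9 + 3 \cdot 5 \cdot 2\right)^{2} = \left(-9 + 15 \cdot 2\right)^{2} = \left(-9 + 30\right)^{2} = 21^{2} = 441$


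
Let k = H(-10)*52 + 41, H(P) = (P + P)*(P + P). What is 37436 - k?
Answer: 16595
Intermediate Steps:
H(P) = 4*P**2 (H(P) = (2*P)*(2*P) = 4*P**2)
k = 20841 (k = (4*(-10)**2)*52 + 41 = (4*100)*52 + 41 = 400*52 + 41 = 20800 + 41 = 20841)
37436 - k = 37436 - 1*20841 = 37436 - 20841 = 16595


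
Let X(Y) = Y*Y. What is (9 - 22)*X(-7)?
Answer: -637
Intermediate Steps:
X(Y) = Y²
(9 - 22)*X(-7) = (9 - 22)*(-7)² = -13*49 = -637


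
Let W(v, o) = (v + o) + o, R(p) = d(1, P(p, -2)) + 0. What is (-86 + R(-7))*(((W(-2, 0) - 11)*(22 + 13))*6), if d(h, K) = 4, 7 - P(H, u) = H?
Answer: 223860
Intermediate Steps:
P(H, u) = 7 - H
R(p) = 4 (R(p) = 4 + 0 = 4)
W(v, o) = v + 2*o (W(v, o) = (o + v) + o = v + 2*o)
(-86 + R(-7))*(((W(-2, 0) - 11)*(22 + 13))*6) = (-86 + 4)*((((-2 + 2*0) - 11)*(22 + 13))*6) = -82*((-2 + 0) - 11)*35*6 = -82*(-2 - 11)*35*6 = -82*(-13*35)*6 = -(-37310)*6 = -82*(-2730) = 223860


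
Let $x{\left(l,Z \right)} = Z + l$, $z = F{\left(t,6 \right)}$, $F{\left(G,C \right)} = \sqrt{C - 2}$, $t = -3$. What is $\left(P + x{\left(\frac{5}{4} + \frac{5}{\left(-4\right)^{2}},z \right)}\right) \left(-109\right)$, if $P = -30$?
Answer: $\frac{46107}{16} \approx 2881.7$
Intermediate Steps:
$F{\left(G,C \right)} = \sqrt{-2 + C}$
$z = 2$ ($z = \sqrt{-2 + 6} = \sqrt{4} = 2$)
$\left(P + x{\left(\frac{5}{4} + \frac{5}{\left(-4\right)^{2}},z \right)}\right) \left(-109\right) = \left(-30 + \left(2 + \left(\frac{5}{4} + \frac{5}{\left(-4\right)^{2}}\right)\right)\right) \left(-109\right) = \left(-30 + \left(2 + \left(5 \cdot \frac{1}{4} + \frac{5}{16}\right)\right)\right) \left(-109\right) = \left(-30 + \left(2 + \left(\frac{5}{4} + 5 \cdot \frac{1}{16}\right)\right)\right) \left(-109\right) = \left(-30 + \left(2 + \left(\frac{5}{4} + \frac{5}{16}\right)\right)\right) \left(-109\right) = \left(-30 + \left(2 + \frac{25}{16}\right)\right) \left(-109\right) = \left(-30 + \frac{57}{16}\right) \left(-109\right) = \left(- \frac{423}{16}\right) \left(-109\right) = \frac{46107}{16}$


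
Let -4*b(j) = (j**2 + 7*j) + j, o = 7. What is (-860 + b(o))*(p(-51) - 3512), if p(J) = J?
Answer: 12630835/4 ≈ 3.1577e+6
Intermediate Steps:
b(j) = -2*j - j**2/4 (b(j) = -((j**2 + 7*j) + j)/4 = -(j**2 + 8*j)/4 = -2*j - j**2/4)
(-860 + b(o))*(p(-51) - 3512) = (-860 - 1/4*7*(8 + 7))*(-51 - 3512) = (-860 - 1/4*7*15)*(-3563) = (-860 - 105/4)*(-3563) = -3545/4*(-3563) = 12630835/4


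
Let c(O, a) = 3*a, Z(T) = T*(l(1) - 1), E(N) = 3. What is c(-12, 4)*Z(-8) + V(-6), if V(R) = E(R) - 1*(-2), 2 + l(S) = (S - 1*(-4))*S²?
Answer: -187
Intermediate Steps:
l(S) = -2 + S²*(4 + S) (l(S) = -2 + (S - 1*(-4))*S² = -2 + (S + 4)*S² = -2 + (4 + S)*S² = -2 + S²*(4 + S))
Z(T) = 2*T (Z(T) = T*((-2 + 1³ + 4*1²) - 1) = T*((-2 + 1 + 4*1) - 1) = T*((-2 + 1 + 4) - 1) = T*(3 - 1) = T*2 = 2*T)
V(R) = 5 (V(R) = 3 - 1*(-2) = 3 + 2 = 5)
c(-12, 4)*Z(-8) + V(-6) = (3*4)*(2*(-8)) + 5 = 12*(-16) + 5 = -192 + 5 = -187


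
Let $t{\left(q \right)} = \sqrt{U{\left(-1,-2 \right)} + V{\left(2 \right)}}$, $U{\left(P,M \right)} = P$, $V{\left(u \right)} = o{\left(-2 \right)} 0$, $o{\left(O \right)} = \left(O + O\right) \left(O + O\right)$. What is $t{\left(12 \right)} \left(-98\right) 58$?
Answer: $- 5684 i \approx - 5684.0 i$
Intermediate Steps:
$o{\left(O \right)} = 4 O^{2}$ ($o{\left(O \right)} = 2 O 2 O = 4 O^{2}$)
$V{\left(u \right)} = 0$ ($V{\left(u \right)} = 4 \left(-2\right)^{2} \cdot 0 = 4 \cdot 4 \cdot 0 = 16 \cdot 0 = 0$)
$t{\left(q \right)} = i$ ($t{\left(q \right)} = \sqrt{-1 + 0} = \sqrt{-1} = i$)
$t{\left(12 \right)} \left(-98\right) 58 = i \left(-98\right) 58 = - 98 i 58 = - 5684 i$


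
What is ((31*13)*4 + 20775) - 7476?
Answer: 14911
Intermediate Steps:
((31*13)*4 + 20775) - 7476 = (403*4 + 20775) - 7476 = (1612 + 20775) - 7476 = 22387 - 7476 = 14911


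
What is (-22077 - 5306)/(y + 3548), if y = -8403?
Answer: 27383/4855 ≈ 5.6402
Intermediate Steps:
(-22077 - 5306)/(y + 3548) = (-22077 - 5306)/(-8403 + 3548) = -27383/(-4855) = -27383*(-1/4855) = 27383/4855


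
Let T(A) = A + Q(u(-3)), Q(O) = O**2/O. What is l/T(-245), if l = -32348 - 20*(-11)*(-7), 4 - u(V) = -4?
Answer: 11296/79 ≈ 142.99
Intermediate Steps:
u(V) = 8 (u(V) = 4 - 1*(-4) = 4 + 4 = 8)
l = -33888 (l = -32348 - (-220)*(-7) = -32348 - 1*1540 = -32348 - 1540 = -33888)
Q(O) = O
T(A) = 8 + A (T(A) = A + 8 = 8 + A)
l/T(-245) = -33888/(8 - 245) = -33888/(-237) = -33888*(-1/237) = 11296/79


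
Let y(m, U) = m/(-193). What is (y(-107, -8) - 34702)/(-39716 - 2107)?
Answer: 6697379/8071839 ≈ 0.82972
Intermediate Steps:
y(m, U) = -m/193 (y(m, U) = m*(-1/193) = -m/193)
(y(-107, -8) - 34702)/(-39716 - 2107) = (-1/193*(-107) - 34702)/(-39716 - 2107) = (107/193 - 34702)/(-41823) = -6697379/193*(-1/41823) = 6697379/8071839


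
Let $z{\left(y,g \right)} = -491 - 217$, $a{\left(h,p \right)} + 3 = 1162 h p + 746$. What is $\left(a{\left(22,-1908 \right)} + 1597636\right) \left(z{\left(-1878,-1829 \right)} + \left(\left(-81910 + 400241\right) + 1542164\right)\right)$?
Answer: $-87740534522871$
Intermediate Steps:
$a{\left(h,p \right)} = 743 + 1162 h p$ ($a{\left(h,p \right)} = -3 + \left(1162 h p + 746\right) = -3 + \left(746 + 1162 h p\right) = 743 + 1162 h p$)
$z{\left(y,g \right)} = -708$
$\left(a{\left(22,-1908 \right)} + 1597636\right) \left(z{\left(-1878,-1829 \right)} + \left(\left(-81910 + 400241\right) + 1542164\right)\right) = \left(\left(743 + 1162 \cdot 22 \left(-1908\right)\right) + 1597636\right) \left(-708 + \left(\left(-81910 + 400241\right) + 1542164\right)\right) = \left(\left(743 - 48776112\right) + 1597636\right) \left(-708 + \left(318331 + 1542164\right)\right) = \left(-48775369 + 1597636\right) \left(-708 + 1860495\right) = \left(-47177733\right) 1859787 = -87740534522871$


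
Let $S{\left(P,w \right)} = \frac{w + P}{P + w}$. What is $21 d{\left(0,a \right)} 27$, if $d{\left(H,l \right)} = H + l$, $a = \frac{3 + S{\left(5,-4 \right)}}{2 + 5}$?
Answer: $324$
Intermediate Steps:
$S{\left(P,w \right)} = 1$ ($S{\left(P,w \right)} = \frac{P + w}{P + w} = 1$)
$a = \frac{4}{7}$ ($a = \frac{3 + 1}{2 + 5} = \frac{4}{7} \approx 0.57143$)
$21 d{\left(0,a \right)} 27 = 21 \left(0 + \frac{4}{7}\right) 27 = 21 \cdot \frac{4}{7} \cdot 27 = 12 \cdot 27 = 324$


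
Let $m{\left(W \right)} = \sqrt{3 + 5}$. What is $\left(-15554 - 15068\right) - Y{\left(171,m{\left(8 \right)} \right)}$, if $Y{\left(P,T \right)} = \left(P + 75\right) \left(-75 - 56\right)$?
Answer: $1604$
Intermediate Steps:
$m{\left(W \right)} = 2 \sqrt{2}$ ($m{\left(W \right)} = \sqrt{8} = 2 \sqrt{2}$)
$Y{\left(P,T \right)} = -9825 - 131 P$ ($Y{\left(P,T \right)} = \left(75 + P\right) \left(-131\right) = -9825 - 131 P$)
$\left(-15554 - 15068\right) - Y{\left(171,m{\left(8 \right)} \right)} = \left(-15554 - 15068\right) - \left(-9825 - 22401\right) = -30622 - \left(-9825 - 22401\right) = -30622 - -32226 = -30622 + 32226 = 1604$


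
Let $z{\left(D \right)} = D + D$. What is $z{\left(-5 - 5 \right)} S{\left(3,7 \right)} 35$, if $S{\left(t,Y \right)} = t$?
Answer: $-2100$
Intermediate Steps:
$z{\left(D \right)} = 2 D$
$z{\left(-5 - 5 \right)} S{\left(3,7 \right)} 35 = 2 \left(-5 - 5\right) 3 \cdot 35 = 2 \left(-10\right) 3 \cdot 35 = \left(-20\right) 3 \cdot 35 = \left(-60\right) 35 = -2100$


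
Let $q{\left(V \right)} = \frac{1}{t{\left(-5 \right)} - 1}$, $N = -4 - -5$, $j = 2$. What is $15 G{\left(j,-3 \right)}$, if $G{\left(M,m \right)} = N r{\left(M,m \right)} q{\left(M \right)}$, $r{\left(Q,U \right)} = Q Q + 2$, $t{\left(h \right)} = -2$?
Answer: $-30$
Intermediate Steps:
$N = 1$ ($N = -4 + 5 = 1$)
$r{\left(Q,U \right)} = 2 + Q^{2}$ ($r{\left(Q,U \right)} = Q^{2} + 2 = 2 + Q^{2}$)
$q{\left(V \right)} = - \frac{1}{3}$ ($q{\left(V \right)} = \frac{1}{-2 - 1} = \frac{1}{-3} = - \frac{1}{3}$)
$G{\left(M,m \right)} = - \frac{2}{3} - \frac{M^{2}}{3}$ ($G{\left(M,m \right)} = 1 \left(2 + M^{2}\right) \left(- \frac{1}{3}\right) = \left(2 + M^{2}\right) \left(- \frac{1}{3}\right) = - \frac{2}{3} - \frac{M^{2}}{3}$)
$15 G{\left(j,-3 \right)} = 15 \left(- \frac{2}{3} - \frac{2^{2}}{3}\right) = 15 \left(- \frac{2}{3} - \frac{4}{3}\right) = 15 \left(-2\right) = -30$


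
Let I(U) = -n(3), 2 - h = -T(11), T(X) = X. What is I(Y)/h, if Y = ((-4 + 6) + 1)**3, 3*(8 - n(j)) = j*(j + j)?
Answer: -2/13 ≈ -0.15385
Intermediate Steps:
n(j) = 8 - 2*j**2/3 (n(j) = 8 - j*(j + j)/3 = 8 - j*2*j/3 = 8 - 2*j**2/3)
h = 13 (h = 2 - (-1)*11 = 2 - 1*(-11) = 2 + 11 = 13)
Y = 27 (Y = (2 + 1)**3 = 3**3 = 27)
I(U) = -2 (I(U) = -(8 - 2/3*3**2) = -(8 - 2/3*9) = -(8 - 6) = -1*2 = -2)
I(Y)/h = -2/13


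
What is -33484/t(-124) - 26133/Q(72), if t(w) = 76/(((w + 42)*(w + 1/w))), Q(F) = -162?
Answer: -71244434495/15903 ≈ -4.4799e+6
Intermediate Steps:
t(w) = 76/((42 + w)*(w + 1/w)) (t(w) = 76/(((42 + w)*(w + 1/w))) = 76*(1/((42 + w)*(w + 1/w))) = 76/((42 + w)*(w + 1/w)))
-33484/t(-124) - 26133/Q(72) = -33484/(76*(-124)/(42 - 124 + (-124)³ + 42*(-124)²)) - 26133/(-162) = -33484/(76*(-124)/(42 - 124 - 1906624 + 42*15376)) - 26133*(-1/162) = -33484/(76*(-124)/(42 - 124 - 1906624 + 645792)) + 8711/54 = -33484/(76*(-124)/(-1260914)) + 8711/54 = -33484/(76*(-124)*(-1/1260914)) + 8711/54 = -33484/4712/630457 + 8711/54 = -33484*630457/4712 + 8711/54 = -5277555547/1178 + 8711/54 = -71244434495/15903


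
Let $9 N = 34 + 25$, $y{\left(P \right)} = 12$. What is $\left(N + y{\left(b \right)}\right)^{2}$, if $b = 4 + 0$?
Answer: $\frac{27889}{81} \approx 344.31$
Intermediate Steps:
$b = 4$
$N = \frac{59}{9}$ ($N = \frac{34 + 25}{9} = \frac{1}{9} \cdot 59 = \frac{59}{9} \approx 6.5556$)
$\left(N + y{\left(b \right)}\right)^{2} = \left(\frac{59}{9} + 12\right)^{2} = \left(\frac{167}{9}\right)^{2} = \frac{27889}{81}$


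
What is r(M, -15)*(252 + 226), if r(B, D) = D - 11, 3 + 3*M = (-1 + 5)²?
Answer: -12428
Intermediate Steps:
M = 13/3 (M = -1 + (-1 + 5)²/3 = -1 + (⅓)*4² = -1 + (⅓)*16 = -1 + 16/3 = 13/3 ≈ 4.3333)
r(B, D) = -11 + D
r(M, -15)*(252 + 226) = (-11 - 15)*(252 + 226) = -26*478 = -12428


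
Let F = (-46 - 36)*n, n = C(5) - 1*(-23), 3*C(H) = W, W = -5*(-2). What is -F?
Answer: 6478/3 ≈ 2159.3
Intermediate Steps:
W = 10
C(H) = 10/3 (C(H) = (1/3)*10 = 10/3)
n = 79/3 (n = 10/3 - 1*(-23) = 10/3 + 23 = 79/3 ≈ 26.333)
F = -6478/3 (F = (-46 - 36)*(79/3) = -82*79/3 = -6478/3 ≈ -2159.3)
-F = -1*(-6478/3) = 6478/3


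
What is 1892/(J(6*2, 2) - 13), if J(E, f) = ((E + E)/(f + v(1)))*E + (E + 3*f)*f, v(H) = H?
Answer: 1892/119 ≈ 15.899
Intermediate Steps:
J(E, f) = f*(E + 3*f) + 2*E**2/(1 + f) (J(E, f) = ((E + E)/(f + 1))*E + (E + 3*f)*f = ((2*E)/(1 + f))*E + f*(E + 3*f) = (2*E/(1 + f))*E + f*(E + 3*f) = 2*E**2/(1 + f) + f*(E + 3*f) = f*(E + 3*f) + 2*E**2/(1 + f))
1892/(J(6*2, 2) - 13) = 1892/((2*(6*2)**2 + 3*2**2 + 3*2**3 + (6*2)*2 + (6*2)*2**2)/(1 + 2) - 13) = 1892/((2*12**2 + 3*4 + 3*8 + 12*2 + 12*4)/3 - 13) = 1892/((2*144 + 12 + 24 + 24 + 48)/3 - 13) = 1892/((288 + 12 + 24 + 24 + 48)/3 - 13) = 1892/((1/3)*396 - 13) = 1892/(132 - 13) = 1892/119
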